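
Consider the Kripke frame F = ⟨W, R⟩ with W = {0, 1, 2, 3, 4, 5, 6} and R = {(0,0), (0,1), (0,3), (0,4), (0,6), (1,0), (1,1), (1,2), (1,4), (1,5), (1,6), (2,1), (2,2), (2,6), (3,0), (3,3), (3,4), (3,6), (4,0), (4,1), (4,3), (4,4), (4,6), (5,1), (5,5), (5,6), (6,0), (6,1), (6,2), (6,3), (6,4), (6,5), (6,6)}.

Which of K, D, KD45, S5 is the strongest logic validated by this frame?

D

Serial (axiom D): yes — every world has a successor (e.g. 0 R 0).
Euclidean (axiom 5): no — 0 R 1 and 0 R 3, but not 1 R 3.
Transitive (axiom 4): no — 0 R 1 and 1 R 2, but not 0 R 2.
Reflexive (axiom T): yes — every world is R-related to itself.
So F validates K, D; KD45 would additionally require R to be Euclidean and transitive. The strongest is D.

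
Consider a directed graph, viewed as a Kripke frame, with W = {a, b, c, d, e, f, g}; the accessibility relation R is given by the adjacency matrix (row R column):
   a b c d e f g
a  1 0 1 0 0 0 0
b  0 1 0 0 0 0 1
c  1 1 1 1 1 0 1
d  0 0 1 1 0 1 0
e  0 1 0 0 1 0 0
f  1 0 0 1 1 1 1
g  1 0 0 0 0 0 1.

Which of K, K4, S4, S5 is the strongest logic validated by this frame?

K

Transitive (axiom 4): no — a R c and c R b, but not a R b.
Reflexive (axiom T): yes — every world is R-related to itself.
Euclidean (axiom 5): no — c R a and c R b, but not a R b.
So F validates K; K4 would additionally require R to be transitive. The strongest is K.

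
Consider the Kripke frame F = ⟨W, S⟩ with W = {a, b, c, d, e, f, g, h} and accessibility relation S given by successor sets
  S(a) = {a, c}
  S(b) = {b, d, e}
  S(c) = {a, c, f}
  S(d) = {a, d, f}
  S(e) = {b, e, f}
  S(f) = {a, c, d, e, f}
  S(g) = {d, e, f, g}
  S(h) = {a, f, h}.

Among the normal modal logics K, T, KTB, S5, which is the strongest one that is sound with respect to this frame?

T

Reflexive (axiom T): yes — every world is S-related to itself.
Symmetric (axiom B): no — b S d but not d S b.
Euclidean (axiom 5): no — b S d and b S e, but not d S e.
So F validates K, T; KTB would additionally require S to be symmetric. The strongest is T.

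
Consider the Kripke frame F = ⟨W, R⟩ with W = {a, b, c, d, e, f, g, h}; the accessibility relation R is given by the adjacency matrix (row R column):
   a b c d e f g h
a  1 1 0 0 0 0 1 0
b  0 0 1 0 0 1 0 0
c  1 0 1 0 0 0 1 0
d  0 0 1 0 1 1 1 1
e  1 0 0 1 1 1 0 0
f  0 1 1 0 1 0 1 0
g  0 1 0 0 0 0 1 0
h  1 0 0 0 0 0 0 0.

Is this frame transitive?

Transitive: no — a R b and b R c, but not a R c.

No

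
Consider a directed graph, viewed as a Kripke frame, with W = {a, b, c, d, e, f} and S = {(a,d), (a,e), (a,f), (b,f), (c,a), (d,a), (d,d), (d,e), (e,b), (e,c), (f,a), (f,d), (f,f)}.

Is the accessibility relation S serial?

Yes

Serial: yes — every world has a successor (e.g. a S d).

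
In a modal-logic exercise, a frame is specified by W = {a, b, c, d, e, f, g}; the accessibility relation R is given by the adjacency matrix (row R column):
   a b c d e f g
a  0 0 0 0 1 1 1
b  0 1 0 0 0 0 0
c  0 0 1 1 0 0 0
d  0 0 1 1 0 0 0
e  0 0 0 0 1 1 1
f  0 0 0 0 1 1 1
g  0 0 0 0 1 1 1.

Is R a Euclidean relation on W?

Yes

Euclidean: yes — any two successors of a common world are R-related.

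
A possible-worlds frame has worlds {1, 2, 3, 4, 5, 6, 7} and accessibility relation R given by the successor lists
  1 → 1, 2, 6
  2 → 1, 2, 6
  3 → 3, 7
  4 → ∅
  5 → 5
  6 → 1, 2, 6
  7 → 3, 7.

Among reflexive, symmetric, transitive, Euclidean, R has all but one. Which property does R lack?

Reflexive: no — 4 is not related to itself.
Symmetric: yes — every pair in R has its reverse in R.
Transitive: yes — every two-step R-path is closed by a direct edge.
Euclidean: yes — any two successors of a common world are R-related.
Only reflexive fails.

reflexive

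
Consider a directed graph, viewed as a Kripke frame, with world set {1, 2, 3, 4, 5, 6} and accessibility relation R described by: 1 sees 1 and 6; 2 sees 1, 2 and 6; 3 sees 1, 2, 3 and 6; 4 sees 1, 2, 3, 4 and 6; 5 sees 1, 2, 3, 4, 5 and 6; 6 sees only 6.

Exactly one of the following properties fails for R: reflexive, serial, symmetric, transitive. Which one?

Reflexive: yes — every world is R-related to itself.
Serial: yes — every world has a successor (e.g. 1 R 1).
Symmetric: no — 1 R 6 but not 6 R 1.
Transitive: yes — every two-step R-path is closed by a direct edge.
Only symmetric fails.

symmetric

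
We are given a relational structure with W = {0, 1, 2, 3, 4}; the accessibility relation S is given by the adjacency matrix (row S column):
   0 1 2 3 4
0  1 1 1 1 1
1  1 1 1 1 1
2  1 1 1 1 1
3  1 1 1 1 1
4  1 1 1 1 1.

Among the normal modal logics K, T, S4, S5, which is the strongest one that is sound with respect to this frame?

Reflexive (axiom T): yes — every world is S-related to itself.
Transitive (axiom 4): yes — every two-step S-path is closed by a direct edge.
Euclidean (axiom 5): yes — any two successors of a common world are S-related.
So F validates K, T, S4, S5. The strongest is S5.

S5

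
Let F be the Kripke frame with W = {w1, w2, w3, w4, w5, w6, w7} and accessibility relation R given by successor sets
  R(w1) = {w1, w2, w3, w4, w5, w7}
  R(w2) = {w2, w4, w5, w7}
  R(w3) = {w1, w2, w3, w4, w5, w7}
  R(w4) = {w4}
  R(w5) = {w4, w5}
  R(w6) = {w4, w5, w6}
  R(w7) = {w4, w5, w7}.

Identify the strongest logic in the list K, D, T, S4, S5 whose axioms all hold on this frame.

Serial (axiom D): yes — every world has a successor (e.g. w1 R w1).
Reflexive (axiom T): yes — every world is R-related to itself.
Transitive (axiom 4): yes — every two-step R-path is closed by a direct edge.
Euclidean (axiom 5): no — w1 R w2 and w1 R w3, but not w2 R w3.
So F validates K, D, T, S4; S5 would additionally require R to be Euclidean. The strongest is S4.

S4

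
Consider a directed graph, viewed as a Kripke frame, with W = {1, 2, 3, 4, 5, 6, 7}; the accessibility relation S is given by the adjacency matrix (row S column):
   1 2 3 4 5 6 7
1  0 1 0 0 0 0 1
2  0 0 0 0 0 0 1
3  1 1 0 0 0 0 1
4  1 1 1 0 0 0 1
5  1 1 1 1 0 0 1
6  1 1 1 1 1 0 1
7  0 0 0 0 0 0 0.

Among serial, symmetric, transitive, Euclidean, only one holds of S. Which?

transitive

Serial: no — 7 has no S-successor.
Symmetric: no — 1 S 2 but not 2 S 1.
Transitive: yes — every two-step S-path is closed by a direct edge.
Euclidean: no — 1 S 7 and 1 S 2, but not 7 S 2.
Only transitive holds.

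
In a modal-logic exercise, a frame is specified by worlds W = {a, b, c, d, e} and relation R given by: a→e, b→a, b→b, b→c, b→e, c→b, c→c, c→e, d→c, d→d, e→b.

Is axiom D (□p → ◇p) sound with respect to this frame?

By correspondence theory, D is valid on a frame iff R is serial.
Serial: yes — every world has a successor (e.g. a R e).

Yes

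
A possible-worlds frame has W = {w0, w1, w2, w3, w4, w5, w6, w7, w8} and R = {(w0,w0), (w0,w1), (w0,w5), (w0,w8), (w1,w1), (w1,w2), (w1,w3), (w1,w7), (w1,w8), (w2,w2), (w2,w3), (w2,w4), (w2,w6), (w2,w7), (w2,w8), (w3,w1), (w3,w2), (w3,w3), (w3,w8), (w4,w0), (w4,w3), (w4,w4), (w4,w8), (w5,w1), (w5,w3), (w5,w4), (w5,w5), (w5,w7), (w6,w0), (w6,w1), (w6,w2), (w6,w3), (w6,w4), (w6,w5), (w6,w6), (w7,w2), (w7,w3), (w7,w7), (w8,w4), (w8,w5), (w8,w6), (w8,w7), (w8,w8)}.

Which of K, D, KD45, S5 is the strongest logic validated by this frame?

Serial (axiom D): yes — every world has a successor (e.g. w0 R w0).
Euclidean (axiom 5): no — w0 R w1 and w0 R w5, but not w1 R w5.
Transitive (axiom 4): no — w0 R w1 and w1 R w2, but not w0 R w2.
Reflexive (axiom T): yes — every world is R-related to itself.
So F validates K, D; KD45 would additionally require R to be Euclidean and transitive. The strongest is D.

D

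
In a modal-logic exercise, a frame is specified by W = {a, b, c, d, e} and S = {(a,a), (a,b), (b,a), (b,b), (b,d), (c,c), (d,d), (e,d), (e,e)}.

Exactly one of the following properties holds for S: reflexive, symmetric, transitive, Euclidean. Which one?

Reflexive: yes — every world is S-related to itself.
Symmetric: no — b S d but not d S b.
Transitive: no — a S b and b S d, but not a S d.
Euclidean: no — b S a and b S d, but not a S d.
Only reflexive holds.

reflexive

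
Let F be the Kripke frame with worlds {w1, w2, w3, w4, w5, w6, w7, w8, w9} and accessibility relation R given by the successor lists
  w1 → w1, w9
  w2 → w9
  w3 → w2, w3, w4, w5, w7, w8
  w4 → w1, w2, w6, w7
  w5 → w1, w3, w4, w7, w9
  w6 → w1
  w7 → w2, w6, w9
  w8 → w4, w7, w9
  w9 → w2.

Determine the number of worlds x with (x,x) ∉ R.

7

Enumerating: w2, w4, w5, w6, w7, w8, w9.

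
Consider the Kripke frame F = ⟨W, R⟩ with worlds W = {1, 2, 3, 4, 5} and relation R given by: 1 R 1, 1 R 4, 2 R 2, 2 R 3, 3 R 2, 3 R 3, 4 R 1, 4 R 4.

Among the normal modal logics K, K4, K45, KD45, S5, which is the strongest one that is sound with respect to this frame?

Transitive (axiom 4): yes — every two-step R-path is closed by a direct edge.
Euclidean (axiom 5): yes — any two successors of a common world are R-related.
Serial (axiom D): no — 5 has no R-successor.
Reflexive (axiom T): no — 5 is not related to itself.
So F validates K, K4, K45; KD45 would additionally require R to be serial. The strongest is K45.

K45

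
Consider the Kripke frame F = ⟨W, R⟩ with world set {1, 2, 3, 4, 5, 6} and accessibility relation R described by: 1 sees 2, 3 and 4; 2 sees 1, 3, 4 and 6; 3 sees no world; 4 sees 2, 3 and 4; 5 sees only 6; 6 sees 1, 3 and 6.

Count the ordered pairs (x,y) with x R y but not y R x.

Enumerating: (1,3), (1,4), (2,3), (2,6), (4,3), (5,6), (6,1), (6,3).

8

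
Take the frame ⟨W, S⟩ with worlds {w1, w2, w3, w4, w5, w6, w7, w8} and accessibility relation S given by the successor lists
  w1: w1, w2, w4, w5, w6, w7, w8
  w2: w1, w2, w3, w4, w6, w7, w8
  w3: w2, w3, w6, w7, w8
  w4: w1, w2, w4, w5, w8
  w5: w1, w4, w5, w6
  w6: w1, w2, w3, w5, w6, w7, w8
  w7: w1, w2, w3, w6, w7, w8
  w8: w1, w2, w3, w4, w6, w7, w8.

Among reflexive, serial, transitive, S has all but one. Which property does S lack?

Reflexive: yes — every world is S-related to itself.
Serial: yes — every world has a successor (e.g. w1 S w1).
Transitive: no — w1 S w2 and w2 S w3, but not w1 S w3.
Only transitive fails.

transitive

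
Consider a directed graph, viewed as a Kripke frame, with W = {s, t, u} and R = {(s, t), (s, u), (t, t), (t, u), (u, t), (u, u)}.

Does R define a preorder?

No

Reflexive: no — s is not related to itself.
Transitive: yes — every two-step R-path is closed by a direct edge.
So R is not a preorder.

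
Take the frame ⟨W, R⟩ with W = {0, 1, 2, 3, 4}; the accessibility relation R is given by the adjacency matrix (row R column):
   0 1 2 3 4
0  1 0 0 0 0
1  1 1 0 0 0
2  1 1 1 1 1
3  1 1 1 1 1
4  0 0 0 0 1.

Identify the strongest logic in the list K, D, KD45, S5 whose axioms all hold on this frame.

D

Serial (axiom D): yes — every world has a successor (e.g. 0 R 0).
Euclidean (axiom 5): no — 2 R 0 and 2 R 1, but not 0 R 1.
Transitive (axiom 4): yes — every two-step R-path is closed by a direct edge.
Reflexive (axiom T): yes — every world is R-related to itself.
So F validates K, D; KD45 would additionally require R to be Euclidean. The strongest is D.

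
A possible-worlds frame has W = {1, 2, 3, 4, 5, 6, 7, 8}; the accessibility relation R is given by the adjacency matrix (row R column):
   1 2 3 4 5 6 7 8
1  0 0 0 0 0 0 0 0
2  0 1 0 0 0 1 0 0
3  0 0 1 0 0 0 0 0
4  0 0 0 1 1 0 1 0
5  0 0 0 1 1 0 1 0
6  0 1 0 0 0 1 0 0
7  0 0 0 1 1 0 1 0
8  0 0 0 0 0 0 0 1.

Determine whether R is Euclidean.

Yes

Euclidean: yes — any two successors of a common world are R-related.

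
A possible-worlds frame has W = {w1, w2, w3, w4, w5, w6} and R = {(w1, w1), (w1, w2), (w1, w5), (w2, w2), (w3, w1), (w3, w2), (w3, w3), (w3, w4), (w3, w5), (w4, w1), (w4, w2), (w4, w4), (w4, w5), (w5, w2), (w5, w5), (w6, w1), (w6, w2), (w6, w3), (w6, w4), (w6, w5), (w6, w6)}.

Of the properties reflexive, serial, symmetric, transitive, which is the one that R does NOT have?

Reflexive: yes — every world is R-related to itself.
Serial: yes — every world has a successor (e.g. w1 R w1).
Symmetric: no — w1 R w2 but not w2 R w1.
Transitive: yes — every two-step R-path is closed by a direct edge.
Only symmetric fails.

symmetric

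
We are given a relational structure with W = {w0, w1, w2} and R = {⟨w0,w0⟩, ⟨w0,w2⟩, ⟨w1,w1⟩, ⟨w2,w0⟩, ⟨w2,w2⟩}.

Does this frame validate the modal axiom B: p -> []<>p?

By correspondence theory, B is valid on a frame iff R is symmetric.
Symmetric: yes — every pair in R has its reverse in R.

Yes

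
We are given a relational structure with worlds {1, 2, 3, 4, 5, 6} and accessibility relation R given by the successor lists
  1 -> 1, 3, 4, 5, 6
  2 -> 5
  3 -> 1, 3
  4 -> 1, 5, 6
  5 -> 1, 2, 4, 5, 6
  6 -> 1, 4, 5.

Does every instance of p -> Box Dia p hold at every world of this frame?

By correspondence theory, B is valid on a frame iff R is symmetric.
Symmetric: yes — every pair in R has its reverse in R.

Yes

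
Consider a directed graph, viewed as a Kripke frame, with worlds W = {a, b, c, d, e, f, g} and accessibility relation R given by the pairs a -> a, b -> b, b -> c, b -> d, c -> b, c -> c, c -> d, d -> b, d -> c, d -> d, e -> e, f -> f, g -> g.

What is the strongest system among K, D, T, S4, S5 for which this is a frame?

S5

Serial (axiom D): yes — every world has a successor (e.g. a R a).
Reflexive (axiom T): yes — every world is R-related to itself.
Transitive (axiom 4): yes — every two-step R-path is closed by a direct edge.
Euclidean (axiom 5): yes — any two successors of a common world are R-related.
So F validates K, D, T, S4, S5. The strongest is S5.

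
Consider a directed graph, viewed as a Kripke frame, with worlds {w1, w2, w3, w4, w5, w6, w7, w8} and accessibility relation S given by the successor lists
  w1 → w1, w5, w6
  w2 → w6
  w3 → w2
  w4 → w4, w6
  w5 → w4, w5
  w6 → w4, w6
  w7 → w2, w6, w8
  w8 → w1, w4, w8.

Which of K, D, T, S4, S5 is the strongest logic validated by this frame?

D

Serial (axiom D): yes — every world has a successor (e.g. w1 S w1).
Reflexive (axiom T): no — w2 is not related to itself.
Transitive (axiom 4): no — w1 S w5 and w5 S w4, but not w1 S w4.
Euclidean (axiom 5): no — w1 S w5 and w1 S w6, but not w5 S w6.
So F validates K, D; T would additionally require S to be reflexive. The strongest is D.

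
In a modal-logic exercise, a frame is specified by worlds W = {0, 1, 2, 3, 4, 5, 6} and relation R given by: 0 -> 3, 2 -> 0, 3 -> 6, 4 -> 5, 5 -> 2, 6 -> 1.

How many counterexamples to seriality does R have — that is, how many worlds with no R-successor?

1

Enumerating: 1.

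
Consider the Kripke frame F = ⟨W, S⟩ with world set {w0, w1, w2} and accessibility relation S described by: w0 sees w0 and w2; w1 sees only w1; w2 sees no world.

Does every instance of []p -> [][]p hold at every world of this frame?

Yes

By correspondence theory, 4 is valid on a frame iff S is transitive.
Transitive: yes — every two-step S-path is closed by a direct edge.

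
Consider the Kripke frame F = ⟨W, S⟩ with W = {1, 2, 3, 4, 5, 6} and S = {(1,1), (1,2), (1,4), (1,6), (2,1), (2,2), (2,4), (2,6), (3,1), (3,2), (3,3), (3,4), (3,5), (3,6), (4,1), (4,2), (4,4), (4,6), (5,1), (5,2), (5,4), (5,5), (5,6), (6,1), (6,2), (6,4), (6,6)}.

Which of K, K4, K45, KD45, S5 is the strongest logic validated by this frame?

K4

Transitive (axiom 4): yes — every two-step S-path is closed by a direct edge.
Euclidean (axiom 5): no — 3 S 1 and 3 S 5, but not 1 S 5.
Serial (axiom D): yes — every world has a successor (e.g. 1 S 1).
Reflexive (axiom T): yes — every world is S-related to itself.
So F validates K, K4; K45 would additionally require S to be Euclidean. The strongest is K4.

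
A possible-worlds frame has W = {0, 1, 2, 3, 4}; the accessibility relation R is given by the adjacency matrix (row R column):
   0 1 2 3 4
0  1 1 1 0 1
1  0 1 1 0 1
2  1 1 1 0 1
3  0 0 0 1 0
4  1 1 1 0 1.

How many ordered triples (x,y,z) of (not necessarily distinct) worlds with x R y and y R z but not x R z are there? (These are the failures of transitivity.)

Enumerating: (1,2,0), (1,4,0).

2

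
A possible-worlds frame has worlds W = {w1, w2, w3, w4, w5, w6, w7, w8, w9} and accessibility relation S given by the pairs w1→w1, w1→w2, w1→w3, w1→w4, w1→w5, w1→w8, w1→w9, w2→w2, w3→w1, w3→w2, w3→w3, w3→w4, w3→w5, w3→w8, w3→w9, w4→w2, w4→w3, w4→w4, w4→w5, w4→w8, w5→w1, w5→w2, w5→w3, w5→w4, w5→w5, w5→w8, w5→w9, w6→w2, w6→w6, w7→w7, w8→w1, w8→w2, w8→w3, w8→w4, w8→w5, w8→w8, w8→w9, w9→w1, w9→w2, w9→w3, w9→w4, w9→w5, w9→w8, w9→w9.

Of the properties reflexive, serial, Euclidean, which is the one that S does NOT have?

Euclidean

Reflexive: yes — every world is S-related to itself.
Serial: yes — every world has a successor (e.g. w1 S w1).
Euclidean: no — w1 S w2 and w1 S w3, but not w2 S w3.
Only Euclidean fails.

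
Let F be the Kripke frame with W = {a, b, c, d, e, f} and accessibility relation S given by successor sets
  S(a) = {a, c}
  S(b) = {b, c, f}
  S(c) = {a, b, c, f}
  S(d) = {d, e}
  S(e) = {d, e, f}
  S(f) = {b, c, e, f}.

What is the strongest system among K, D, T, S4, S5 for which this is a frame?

Serial (axiom D): yes — every world has a successor (e.g. a S a).
Reflexive (axiom T): yes — every world is S-related to itself.
Transitive (axiom 4): no — a S c and c S b, but not a S b.
Euclidean (axiom 5): no — c S a and c S b, but not a S b.
So F validates K, D, T; S4 would additionally require S to be transitive. The strongest is T.

T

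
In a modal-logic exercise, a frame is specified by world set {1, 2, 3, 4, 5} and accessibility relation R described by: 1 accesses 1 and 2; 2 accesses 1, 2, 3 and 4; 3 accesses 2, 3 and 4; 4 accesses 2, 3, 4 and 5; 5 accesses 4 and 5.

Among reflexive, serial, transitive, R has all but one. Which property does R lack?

transitive

Reflexive: yes — every world is R-related to itself.
Serial: yes — every world has a successor (e.g. 1 R 1).
Transitive: no — 1 R 2 and 2 R 3, but not 1 R 3.
Only transitive fails.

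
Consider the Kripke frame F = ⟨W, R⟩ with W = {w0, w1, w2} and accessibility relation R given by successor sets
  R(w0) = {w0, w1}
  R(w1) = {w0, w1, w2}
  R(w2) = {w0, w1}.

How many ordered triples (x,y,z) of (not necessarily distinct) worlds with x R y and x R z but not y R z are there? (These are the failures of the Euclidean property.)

2

Enumerating: (w1,w0,w2), (w1,w2,w2).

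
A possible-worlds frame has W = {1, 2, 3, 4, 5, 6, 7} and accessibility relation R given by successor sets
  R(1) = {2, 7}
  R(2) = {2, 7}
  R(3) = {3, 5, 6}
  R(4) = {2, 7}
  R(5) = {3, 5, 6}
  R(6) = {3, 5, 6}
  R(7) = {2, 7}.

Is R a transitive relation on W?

Transitive: yes — every two-step R-path is closed by a direct edge.

Yes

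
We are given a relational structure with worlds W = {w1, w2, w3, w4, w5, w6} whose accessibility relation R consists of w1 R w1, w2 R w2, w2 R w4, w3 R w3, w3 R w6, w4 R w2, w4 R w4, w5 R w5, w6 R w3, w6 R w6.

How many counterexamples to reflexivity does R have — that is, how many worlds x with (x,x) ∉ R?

0

R is reflexive; there are no such worlds.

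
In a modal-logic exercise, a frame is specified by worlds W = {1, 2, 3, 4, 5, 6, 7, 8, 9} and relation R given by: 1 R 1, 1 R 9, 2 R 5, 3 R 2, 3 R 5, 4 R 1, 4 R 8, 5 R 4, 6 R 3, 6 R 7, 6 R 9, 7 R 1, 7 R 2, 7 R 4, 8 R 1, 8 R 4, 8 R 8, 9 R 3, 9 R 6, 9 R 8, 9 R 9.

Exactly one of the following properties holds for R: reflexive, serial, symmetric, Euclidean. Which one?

Reflexive: no — 2 is not related to itself.
Serial: yes — every world has a successor (e.g. 1 R 1).
Symmetric: no — 1 R 9 but not 9 R 1.
Euclidean: no — 3 R 5 and 3 R 2, but not 5 R 2.
Only serial holds.

serial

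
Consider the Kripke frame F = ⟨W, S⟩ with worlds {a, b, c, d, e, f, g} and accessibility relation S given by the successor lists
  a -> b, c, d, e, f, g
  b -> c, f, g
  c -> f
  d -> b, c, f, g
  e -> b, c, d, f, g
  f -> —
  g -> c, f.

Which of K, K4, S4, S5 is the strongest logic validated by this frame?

K4

Transitive (axiom 4): yes — every two-step S-path is closed by a direct edge.
Reflexive (axiom T): no — a is not related to itself.
Euclidean (axiom 5): no — a S b and a S d, but not b S d.
So F validates K, K4; S4 would additionally require S to be reflexive. The strongest is K4.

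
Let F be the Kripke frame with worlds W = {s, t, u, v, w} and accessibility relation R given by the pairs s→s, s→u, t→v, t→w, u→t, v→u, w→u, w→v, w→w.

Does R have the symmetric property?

No

Symmetric: no — s R u but not u R s.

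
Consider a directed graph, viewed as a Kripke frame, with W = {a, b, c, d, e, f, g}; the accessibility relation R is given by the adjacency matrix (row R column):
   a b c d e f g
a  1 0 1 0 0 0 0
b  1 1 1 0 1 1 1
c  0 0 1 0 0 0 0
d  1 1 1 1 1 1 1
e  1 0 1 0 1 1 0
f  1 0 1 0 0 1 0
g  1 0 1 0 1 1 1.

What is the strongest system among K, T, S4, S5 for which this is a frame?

S4

Reflexive (axiom T): yes — every world is R-related to itself.
Transitive (axiom 4): yes — every two-step R-path is closed by a direct edge.
Euclidean (axiom 5): no — b R a and b R e, but not a R e.
So F validates K, T, S4; S5 would additionally require R to be Euclidean. The strongest is S4.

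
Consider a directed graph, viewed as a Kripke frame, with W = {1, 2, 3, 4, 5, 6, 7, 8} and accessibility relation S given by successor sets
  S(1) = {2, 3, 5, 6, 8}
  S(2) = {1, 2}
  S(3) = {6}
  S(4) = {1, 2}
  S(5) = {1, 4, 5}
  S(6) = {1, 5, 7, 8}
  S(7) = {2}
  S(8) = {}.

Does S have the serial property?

No

Serial: no — 8 has no S-successor.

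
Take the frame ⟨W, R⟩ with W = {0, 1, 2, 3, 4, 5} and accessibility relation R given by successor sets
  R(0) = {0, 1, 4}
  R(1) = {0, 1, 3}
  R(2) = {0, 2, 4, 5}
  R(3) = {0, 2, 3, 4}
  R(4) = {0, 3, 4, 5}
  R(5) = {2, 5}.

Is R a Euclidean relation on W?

Euclidean: no — 0 R 1 and 0 R 4, but not 1 R 4.

No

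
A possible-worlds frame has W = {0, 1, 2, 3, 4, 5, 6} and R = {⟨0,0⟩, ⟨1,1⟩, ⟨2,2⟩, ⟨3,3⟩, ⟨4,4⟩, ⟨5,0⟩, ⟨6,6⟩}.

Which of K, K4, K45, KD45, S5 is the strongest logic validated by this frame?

Transitive (axiom 4): yes — every two-step R-path is closed by a direct edge.
Euclidean (axiom 5): yes — any two successors of a common world are R-related.
Serial (axiom D): yes — every world has a successor (e.g. 0 R 0).
Reflexive (axiom T): no — 5 is not related to itself.
So F validates K, K4, K45, KD45; S5 would additionally require R to be reflexive. The strongest is KD45.

KD45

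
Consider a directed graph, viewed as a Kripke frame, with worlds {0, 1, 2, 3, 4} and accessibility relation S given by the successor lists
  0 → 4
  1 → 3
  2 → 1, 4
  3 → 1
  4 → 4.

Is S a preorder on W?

No

Reflexive: no — 0 is not related to itself.
Transitive: no — 2 S 1 and 1 S 3, but not 2 S 3.
So S is not a preorder.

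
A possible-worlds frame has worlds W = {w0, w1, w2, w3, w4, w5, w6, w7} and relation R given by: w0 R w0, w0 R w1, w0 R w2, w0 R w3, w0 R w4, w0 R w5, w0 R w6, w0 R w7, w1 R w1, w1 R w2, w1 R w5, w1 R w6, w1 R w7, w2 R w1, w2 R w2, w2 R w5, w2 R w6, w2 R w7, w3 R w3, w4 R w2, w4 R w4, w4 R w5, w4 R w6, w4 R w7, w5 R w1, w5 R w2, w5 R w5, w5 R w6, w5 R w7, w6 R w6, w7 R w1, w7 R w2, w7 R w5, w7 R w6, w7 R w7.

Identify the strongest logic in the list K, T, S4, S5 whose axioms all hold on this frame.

Reflexive (axiom T): yes — every world is R-related to itself.
Transitive (axiom 4): no — w4 R w2 and w2 R w1, but not w4 R w1.
Euclidean (axiom 5): no — w0 R w1 and w0 R w3, but not w1 R w3.
So F validates K, T; S4 would additionally require R to be transitive. The strongest is T.

T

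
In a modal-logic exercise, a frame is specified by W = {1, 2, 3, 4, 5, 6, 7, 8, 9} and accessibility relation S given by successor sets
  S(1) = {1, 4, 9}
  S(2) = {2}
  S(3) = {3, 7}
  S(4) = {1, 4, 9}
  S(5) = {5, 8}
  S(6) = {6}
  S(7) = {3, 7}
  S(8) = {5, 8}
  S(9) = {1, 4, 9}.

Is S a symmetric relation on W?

Symmetric: yes — every pair in S has its reverse in S.

Yes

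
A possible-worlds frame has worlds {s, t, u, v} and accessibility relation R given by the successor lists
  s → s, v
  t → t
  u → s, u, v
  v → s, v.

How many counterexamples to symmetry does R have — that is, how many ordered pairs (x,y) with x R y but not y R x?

2

Enumerating: (u,s), (u,v).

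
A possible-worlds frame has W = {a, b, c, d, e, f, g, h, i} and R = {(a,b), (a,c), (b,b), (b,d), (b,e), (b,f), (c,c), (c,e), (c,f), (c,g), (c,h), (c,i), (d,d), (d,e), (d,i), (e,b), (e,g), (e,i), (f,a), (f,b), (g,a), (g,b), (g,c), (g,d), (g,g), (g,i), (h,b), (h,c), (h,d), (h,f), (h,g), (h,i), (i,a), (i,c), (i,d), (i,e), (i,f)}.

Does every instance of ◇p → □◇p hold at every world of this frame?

No

The schema 5 characterises exactly the Euclidean frames.
Euclidean: no — a R b and a R c, but not b R c.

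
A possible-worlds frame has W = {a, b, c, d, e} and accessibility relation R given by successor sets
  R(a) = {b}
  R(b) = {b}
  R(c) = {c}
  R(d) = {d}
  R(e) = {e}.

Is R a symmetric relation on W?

No

Symmetric: no — a R b but not b R a.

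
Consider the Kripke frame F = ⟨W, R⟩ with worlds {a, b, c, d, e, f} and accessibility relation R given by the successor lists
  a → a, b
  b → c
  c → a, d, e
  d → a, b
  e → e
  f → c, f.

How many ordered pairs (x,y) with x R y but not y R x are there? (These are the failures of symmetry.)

8

Enumerating: (a,b), (b,c), (c,a), (c,d), (c,e), (d,a), (d,b), (f,c).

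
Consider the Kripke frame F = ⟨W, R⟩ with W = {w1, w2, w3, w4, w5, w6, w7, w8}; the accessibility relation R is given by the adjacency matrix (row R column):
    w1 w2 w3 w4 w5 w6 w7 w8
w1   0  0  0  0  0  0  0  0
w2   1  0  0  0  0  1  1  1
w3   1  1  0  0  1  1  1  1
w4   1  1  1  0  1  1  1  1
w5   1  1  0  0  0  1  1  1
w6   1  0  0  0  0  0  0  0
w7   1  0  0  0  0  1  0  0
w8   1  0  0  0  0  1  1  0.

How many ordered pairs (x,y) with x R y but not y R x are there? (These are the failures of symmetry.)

Enumerating: (w2,w1), (w2,w6), (w2,w7), (w2,w8), (w3,w1), (w3,w2), (w3,w5), (w3,w6), (w3,w7), (w3,w8), (w4,w1), (w4,w2), … and 16 more.
Total: 28.

28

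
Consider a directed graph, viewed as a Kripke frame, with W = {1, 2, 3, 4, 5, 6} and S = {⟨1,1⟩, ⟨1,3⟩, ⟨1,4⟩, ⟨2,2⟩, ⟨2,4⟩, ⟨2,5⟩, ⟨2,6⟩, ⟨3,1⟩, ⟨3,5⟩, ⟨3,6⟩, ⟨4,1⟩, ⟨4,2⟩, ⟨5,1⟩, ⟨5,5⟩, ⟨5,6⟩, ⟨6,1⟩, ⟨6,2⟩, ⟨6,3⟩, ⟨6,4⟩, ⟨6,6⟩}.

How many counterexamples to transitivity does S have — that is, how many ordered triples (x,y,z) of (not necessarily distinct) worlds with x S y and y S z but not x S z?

Enumerating: (1,3,5), (1,3,6), (1,4,2), (2,4,1), (2,5,1), (2,6,1), (2,6,3), (3,1,3), (3,1,4), (3,6,2), (3,6,3), (3,6,4), … and 12 more.
Total: 24.

24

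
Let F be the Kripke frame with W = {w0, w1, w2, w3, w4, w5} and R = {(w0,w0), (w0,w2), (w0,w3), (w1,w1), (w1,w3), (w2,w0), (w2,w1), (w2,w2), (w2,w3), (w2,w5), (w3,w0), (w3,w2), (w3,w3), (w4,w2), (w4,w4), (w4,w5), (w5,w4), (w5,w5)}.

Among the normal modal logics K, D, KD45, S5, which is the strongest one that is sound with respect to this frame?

D

Serial (axiom D): yes — every world has a successor (e.g. w0 R w0).
Euclidean (axiom 5): no — w2 R w0 and w2 R w1, but not w0 R w1.
Transitive (axiom 4): no — w0 R w2 and w2 R w1, but not w0 R w1.
Reflexive (axiom T): yes — every world is R-related to itself.
So F validates K, D; KD45 would additionally require R to be Euclidean and transitive. The strongest is D.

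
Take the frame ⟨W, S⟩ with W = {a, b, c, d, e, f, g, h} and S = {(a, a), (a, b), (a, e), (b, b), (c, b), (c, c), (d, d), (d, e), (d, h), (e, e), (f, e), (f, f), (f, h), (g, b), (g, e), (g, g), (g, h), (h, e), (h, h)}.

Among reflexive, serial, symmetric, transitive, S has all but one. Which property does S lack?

symmetric

Reflexive: yes — every world is S-related to itself.
Serial: yes — every world has a successor (e.g. a S a).
Symmetric: no — a S b but not b S a.
Transitive: yes — every two-step S-path is closed by a direct edge.
Only symmetric fails.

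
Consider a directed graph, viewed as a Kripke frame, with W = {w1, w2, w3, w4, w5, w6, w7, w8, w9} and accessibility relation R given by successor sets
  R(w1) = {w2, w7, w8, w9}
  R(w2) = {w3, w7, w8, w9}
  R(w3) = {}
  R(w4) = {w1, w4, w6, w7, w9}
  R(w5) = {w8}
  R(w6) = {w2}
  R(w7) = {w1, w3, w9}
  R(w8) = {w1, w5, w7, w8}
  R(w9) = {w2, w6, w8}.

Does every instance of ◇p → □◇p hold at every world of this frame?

No

The schema 5 characterises exactly the Euclidean frames.
Euclidean: no — w1 R w7 and w1 R w2, but not w7 R w2.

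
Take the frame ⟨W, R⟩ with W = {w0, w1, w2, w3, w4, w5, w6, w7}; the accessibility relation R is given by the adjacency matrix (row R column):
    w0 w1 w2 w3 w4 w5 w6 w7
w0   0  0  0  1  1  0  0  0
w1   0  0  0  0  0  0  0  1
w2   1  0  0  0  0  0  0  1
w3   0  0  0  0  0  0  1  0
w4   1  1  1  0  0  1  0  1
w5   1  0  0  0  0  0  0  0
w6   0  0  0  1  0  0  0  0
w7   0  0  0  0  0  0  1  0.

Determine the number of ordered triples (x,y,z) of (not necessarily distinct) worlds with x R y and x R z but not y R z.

Enumerating: (w0,w3,w3), (w0,w3,w4), (w0,w4,w3), (w0,w4,w4), (w1,w7,w7), (w2,w0,w0), (w2,w0,w7), (w2,w7,w0), (w2,w7,w7), (w3,w6,w6), (w4,w0,w0), (w4,w0,w1), … and 22 more.
Total: 34.

34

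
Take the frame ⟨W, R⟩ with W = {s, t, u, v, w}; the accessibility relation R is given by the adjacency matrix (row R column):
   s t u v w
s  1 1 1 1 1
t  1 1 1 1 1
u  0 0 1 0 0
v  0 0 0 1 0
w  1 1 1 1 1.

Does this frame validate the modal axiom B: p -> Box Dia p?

Axiom B corresponds to the accessibility relation being symmetric.
Symmetric: no — s R u but not u R s.

No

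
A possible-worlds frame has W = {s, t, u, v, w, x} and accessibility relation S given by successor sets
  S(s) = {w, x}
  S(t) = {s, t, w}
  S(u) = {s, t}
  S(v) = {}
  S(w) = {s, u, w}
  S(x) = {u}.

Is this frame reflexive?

No

Reflexive: no — s is not related to itself.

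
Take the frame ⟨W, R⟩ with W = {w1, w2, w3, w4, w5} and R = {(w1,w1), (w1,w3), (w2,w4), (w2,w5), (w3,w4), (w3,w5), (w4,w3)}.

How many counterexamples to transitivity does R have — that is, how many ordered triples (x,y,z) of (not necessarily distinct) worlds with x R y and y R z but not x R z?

6

Enumerating: (w1,w3,w4), (w1,w3,w5), (w2,w4,w3), (w3,w4,w3), (w4,w3,w4), (w4,w3,w5).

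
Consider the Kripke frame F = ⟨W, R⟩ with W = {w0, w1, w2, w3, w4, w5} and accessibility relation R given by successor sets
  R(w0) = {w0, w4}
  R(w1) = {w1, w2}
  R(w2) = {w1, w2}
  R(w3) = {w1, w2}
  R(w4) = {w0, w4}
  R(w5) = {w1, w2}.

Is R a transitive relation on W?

Transitive: yes — every two-step R-path is closed by a direct edge.

Yes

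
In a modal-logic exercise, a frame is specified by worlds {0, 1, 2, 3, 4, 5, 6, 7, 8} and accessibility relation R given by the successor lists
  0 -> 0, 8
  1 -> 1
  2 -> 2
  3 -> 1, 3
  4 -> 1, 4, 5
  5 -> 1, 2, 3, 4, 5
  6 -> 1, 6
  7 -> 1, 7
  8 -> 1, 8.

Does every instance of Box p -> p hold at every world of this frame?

By correspondence theory, T is valid on a frame iff R is reflexive.
Reflexive: yes — every world is R-related to itself.

Yes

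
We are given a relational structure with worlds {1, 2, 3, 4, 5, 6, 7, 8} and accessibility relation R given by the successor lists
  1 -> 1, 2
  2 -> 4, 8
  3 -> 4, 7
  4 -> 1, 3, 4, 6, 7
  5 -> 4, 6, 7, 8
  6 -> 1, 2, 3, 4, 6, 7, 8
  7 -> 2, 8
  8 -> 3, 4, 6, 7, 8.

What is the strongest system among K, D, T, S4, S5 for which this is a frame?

Serial (axiom D): yes — every world has a successor (e.g. 1 R 1).
Reflexive (axiom T): no — 2 is not related to itself.
Transitive (axiom 4): no — 1 R 2 and 2 R 4, but not 1 R 4.
Euclidean (axiom 5): no — 2 R 4 and 2 R 8, but not 4 R 8.
So F validates K, D; T would additionally require R to be reflexive. The strongest is D.

D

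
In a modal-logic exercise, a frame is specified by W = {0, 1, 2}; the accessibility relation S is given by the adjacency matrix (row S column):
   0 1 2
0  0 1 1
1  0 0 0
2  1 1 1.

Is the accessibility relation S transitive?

No

Transitive: no — 0 S 2 and 2 S 0, but not 0 S 0.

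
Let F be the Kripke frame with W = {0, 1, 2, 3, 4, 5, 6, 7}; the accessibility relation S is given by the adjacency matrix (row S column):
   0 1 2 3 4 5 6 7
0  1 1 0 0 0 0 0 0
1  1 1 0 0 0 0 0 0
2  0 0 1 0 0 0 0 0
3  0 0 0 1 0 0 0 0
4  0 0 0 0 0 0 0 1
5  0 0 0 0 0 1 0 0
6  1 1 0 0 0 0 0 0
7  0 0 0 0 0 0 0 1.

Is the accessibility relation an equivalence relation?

Reflexive: no — 4 is not related to itself.
Symmetric: no — 4 S 7 but not 7 S 4.
Transitive: yes — every two-step S-path is closed by a direct edge.
So S is not an equivalence relation.

No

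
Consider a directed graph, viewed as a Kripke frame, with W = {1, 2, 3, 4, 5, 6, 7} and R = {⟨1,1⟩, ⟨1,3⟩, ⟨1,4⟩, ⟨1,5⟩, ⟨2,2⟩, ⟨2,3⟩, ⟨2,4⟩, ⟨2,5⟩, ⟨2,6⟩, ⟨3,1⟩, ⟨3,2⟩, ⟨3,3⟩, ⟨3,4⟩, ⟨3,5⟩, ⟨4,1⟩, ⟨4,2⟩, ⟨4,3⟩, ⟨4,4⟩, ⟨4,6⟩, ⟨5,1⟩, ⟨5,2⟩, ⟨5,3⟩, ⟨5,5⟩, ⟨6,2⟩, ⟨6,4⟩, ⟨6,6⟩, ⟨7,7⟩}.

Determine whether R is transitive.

Transitive: no — 1 R 3 and 3 R 2, but not 1 R 2.

No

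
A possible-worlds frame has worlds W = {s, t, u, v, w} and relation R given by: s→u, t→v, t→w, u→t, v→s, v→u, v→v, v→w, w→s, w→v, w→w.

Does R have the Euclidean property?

Euclidean: no — v R s and v R w, but not s R w.

No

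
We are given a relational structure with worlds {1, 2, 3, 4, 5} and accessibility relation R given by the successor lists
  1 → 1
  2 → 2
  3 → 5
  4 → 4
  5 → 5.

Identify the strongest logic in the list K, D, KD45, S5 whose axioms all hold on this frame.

Serial (axiom D): yes — every world has a successor (e.g. 1 R 1).
Euclidean (axiom 5): yes — any two successors of a common world are R-related.
Transitive (axiom 4): yes — every two-step R-path is closed by a direct edge.
Reflexive (axiom T): no — 3 is not related to itself.
So F validates K, D, KD45; S5 would additionally require R to be reflexive. The strongest is KD45.

KD45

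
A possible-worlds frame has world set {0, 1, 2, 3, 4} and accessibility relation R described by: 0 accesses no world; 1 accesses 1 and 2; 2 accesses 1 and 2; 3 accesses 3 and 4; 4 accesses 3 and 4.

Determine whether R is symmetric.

Yes

Symmetric: yes — every pair in R has its reverse in R.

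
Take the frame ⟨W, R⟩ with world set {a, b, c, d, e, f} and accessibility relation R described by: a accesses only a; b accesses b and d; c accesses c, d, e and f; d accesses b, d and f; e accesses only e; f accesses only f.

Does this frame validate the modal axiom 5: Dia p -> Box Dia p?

By correspondence theory, 5 is valid on a frame iff R is Euclidean.
Euclidean: no — c R d and c R e, but not d R e.

No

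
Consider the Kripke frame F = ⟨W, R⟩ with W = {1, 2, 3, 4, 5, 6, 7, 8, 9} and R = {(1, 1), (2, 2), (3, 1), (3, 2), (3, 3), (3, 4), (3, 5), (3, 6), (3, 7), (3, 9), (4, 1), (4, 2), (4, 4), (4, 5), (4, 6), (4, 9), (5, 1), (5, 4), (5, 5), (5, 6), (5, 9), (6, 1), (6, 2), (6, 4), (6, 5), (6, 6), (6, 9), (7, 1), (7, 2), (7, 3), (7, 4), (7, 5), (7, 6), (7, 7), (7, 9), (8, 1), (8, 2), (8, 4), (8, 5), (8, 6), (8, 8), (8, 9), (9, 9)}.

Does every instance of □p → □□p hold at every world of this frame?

No

The schema 4 characterises exactly the transitive frames.
Transitive: no — 5 R 4 and 4 R 2, but not 5 R 2.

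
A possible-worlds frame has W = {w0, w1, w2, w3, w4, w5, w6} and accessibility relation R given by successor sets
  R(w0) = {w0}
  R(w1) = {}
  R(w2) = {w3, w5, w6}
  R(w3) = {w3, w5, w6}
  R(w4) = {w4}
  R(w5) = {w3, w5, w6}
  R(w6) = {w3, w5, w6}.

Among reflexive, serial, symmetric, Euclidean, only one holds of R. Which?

Euclidean

Reflexive: no — w1 is not related to itself.
Serial: no — w1 has no R-successor.
Symmetric: no — w2 R w3 but not w3 R w2.
Euclidean: yes — any two successors of a common world are R-related.
Only Euclidean holds.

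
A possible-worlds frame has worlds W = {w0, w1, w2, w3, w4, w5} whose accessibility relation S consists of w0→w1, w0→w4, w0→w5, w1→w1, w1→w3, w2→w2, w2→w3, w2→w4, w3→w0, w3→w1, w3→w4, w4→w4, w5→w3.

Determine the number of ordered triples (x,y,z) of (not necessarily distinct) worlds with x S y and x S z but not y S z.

Enumerating: (w0,w1,w4), (w0,w1,w5), (w0,w4,w1), (w0,w4,w5), (w0,w5,w1), (w0,w5,w4), (w0,w5,w5), (w1,w3,w3), (w2,w3,w2), (w2,w3,w3), (w2,w4,w2), (w2,w4,w3), (w3,w0,w0), (w3,w1,w0), (w3,w1,w4), (w3,w4,w0), (w3,w4,w1), (w5,w3,w3).

18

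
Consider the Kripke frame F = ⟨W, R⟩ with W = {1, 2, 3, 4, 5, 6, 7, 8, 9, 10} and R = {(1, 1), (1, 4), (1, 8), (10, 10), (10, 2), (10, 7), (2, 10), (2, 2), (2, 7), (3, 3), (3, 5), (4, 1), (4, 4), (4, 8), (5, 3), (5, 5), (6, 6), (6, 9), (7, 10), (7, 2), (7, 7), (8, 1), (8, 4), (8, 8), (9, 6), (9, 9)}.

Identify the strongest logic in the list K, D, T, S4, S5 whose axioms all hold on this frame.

Serial (axiom D): yes — every world has a successor (e.g. 1 R 1).
Reflexive (axiom T): yes — every world is R-related to itself.
Transitive (axiom 4): yes — every two-step R-path is closed by a direct edge.
Euclidean (axiom 5): yes — any two successors of a common world are R-related.
So F validates K, D, T, S4, S5. The strongest is S5.

S5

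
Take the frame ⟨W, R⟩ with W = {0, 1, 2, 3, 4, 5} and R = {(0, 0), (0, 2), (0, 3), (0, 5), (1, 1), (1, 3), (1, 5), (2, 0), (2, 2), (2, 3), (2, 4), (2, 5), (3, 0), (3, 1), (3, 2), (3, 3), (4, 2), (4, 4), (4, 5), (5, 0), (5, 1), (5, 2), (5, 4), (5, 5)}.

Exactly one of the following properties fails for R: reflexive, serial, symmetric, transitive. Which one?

transitive

Reflexive: yes — every world is R-related to itself.
Serial: yes — every world has a successor (e.g. 0 R 0).
Symmetric: yes — every pair in R has its reverse in R.
Transitive: no — 0 R 2 and 2 R 4, but not 0 R 4.
Only transitive fails.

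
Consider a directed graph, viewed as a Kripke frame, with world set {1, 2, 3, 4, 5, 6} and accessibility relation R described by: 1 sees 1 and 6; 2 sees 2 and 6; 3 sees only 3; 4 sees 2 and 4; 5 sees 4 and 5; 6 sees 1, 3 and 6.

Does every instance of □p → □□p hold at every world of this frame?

The schema 4 characterises exactly the transitive frames.
Transitive: no — 1 R 6 and 6 R 3, but not 1 R 3.

No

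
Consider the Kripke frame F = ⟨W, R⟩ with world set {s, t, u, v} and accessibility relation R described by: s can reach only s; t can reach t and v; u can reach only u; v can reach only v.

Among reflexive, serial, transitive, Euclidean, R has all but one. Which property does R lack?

Reflexive: yes — every world is R-related to itself.
Serial: yes — every world has a successor (e.g. s R s).
Transitive: yes — every two-step R-path is closed by a direct edge.
Euclidean: no — t R v and t R t, but not v R t.
Only Euclidean fails.

Euclidean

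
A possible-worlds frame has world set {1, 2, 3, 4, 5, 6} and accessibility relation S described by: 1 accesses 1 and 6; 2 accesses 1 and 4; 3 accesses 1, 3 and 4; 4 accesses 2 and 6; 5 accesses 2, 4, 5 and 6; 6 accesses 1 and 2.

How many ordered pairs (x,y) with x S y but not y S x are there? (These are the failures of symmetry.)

8

Enumerating: (2,1), (3,1), (3,4), (4,6), (5,2), (5,4), (5,6), (6,2).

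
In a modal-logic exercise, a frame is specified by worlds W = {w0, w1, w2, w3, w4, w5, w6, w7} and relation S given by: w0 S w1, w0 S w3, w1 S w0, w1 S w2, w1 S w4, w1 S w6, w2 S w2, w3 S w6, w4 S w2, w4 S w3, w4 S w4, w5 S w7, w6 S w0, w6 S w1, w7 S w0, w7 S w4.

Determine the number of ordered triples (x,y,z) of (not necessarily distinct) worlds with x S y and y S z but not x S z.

22

Enumerating: (w0,w1,w0), (w0,w1,w2), (w0,w1,w4), (w0,w1,w6), (w0,w3,w6), (w1,w0,w1), (w1,w0,w3), (w1,w4,w3), (w1,w6,w1), (w3,w6,w0), (w3,w6,w1), (w4,w3,w6), … and 10 more.
Total: 22.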